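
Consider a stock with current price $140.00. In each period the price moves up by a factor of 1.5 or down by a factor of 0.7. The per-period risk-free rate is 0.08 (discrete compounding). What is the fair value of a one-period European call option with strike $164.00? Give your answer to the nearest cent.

Risk-neutral probability p = (1 + 0.08 − 0.7)/(1.5 − 0.7) = 0.3800/0.8000 = 0.4750
Terminal stock prices: S_u = 210, S_d = 98
Terminal payoffs (S − K): max(46, 0) = 46, max(-66, 0) = 0
Node 0 (S = 140): V_0 = 1/1.08·[0.4750·46.0000 + 0.5250·0.0000] = 20.2315

$20.23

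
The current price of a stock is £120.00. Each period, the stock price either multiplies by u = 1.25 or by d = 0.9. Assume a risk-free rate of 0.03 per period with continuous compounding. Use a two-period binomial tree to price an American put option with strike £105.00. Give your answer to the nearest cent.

Risk-neutral probability p = (e^0.03 − 0.9)/(1.25 − 0.9) = 0.1305/0.3500 = 0.3727
Terminal stock prices: S_uu = 187.5, S_ud = 135, S_dd = 97.2
Terminal payoffs (K − S): max(-82.5, 0) = 0, max(-30, 0) = 0, max(7.8, 0) = 7.8
Node u (S = 150): continuation = e^(−0.03)·[0.3727·0.0000 + 0.6273·0.0000] = 0.0000; exercise value = 0.0000 ≤ continuation, so V_u = 0.0000
Node d (S = 108): continuation = e^(−0.03)·[0.3727·0.0000 + 0.6273·7.8000] = 4.7481; exercise value = 0.0000 ≤ continuation, so V_d = 4.7481
Node 0 (S = 120): continuation = e^(−0.03)·[0.3727·0.0000 + 0.6273·4.7481] = 2.8903; exercise value = 0.0000 ≤ continuation, so V_0 = 2.8903

£2.89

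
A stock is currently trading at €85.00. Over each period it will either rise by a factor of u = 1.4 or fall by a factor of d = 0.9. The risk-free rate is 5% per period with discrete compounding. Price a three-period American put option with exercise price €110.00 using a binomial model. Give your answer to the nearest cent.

€25.00

Risk-neutral probability p = (1 + 0.05 − 0.9)/(1.4 − 0.9) = 0.1500/0.5000 = 0.3000
Terminal stock prices: S_uuu = 233.2, S_uud = 149.9, S_udd = 96.39, S_ddd = 61.97
Terminal payoffs (K − S): max(-123.2, 0) = 0, max(-39.94, 0) = 0, max(13.61, 0) = 13.61, max(48.03, 0) = 48.03
Node uu (S = 166.6): continuation = 1/1.05·[0.3000·0.0000 + 0.7000·0.0000] = 0.0000; exercise value = 0.0000 ≤ continuation, so V_uu = 0.0000
Node ud (S = 107.1): continuation = 1/1.05·[0.3000·0.0000 + 0.7000·13.6100] = 9.0733; exercise value = 2.9000 ≤ continuation, so V_ud = 9.0733
Node dd (S = 68.85): continuation = 1/1.05·[0.3000·13.6100 + 0.7000·48.0350] = 35.9119; exercise value = 41.1500 > continuation, so V_dd = 41.1500 (exercise)
Node u (S = 119): continuation = 1/1.05·[0.3000·0.0000 + 0.7000·9.0733] = 6.0489; exercise value = 0.0000 ≤ continuation, so V_u = 6.0489
Node d (S = 76.5): continuation = 1/1.05·[0.3000·9.0733 + 0.7000·41.1500] = 30.0257; exercise value = 33.5000 > continuation, so V_d = 33.5000 (exercise)
Node 0 (S = 85): continuation = 1/1.05·[0.3000·6.0489 + 0.7000·33.5000] = 24.0616; exercise value = 25.0000 > continuation, so V_0 = 25.0000 (exercise)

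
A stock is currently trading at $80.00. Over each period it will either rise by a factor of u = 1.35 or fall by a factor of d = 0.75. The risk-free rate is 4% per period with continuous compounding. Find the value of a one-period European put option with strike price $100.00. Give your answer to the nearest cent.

Risk-neutral probability p = (e^0.04 − 0.75)/(1.35 − 0.75) = 0.2908/0.6000 = 0.4847
Terminal stock prices: S_u = 108, S_d = 60
Terminal payoffs (K − S): max(-8, 0) = 0, max(40, 0) = 40
Node 0 (S = 80): V_0 = e^(−0.04)·[0.4847·0.0000 + 0.5153·40.0000] = 19.8044

$19.80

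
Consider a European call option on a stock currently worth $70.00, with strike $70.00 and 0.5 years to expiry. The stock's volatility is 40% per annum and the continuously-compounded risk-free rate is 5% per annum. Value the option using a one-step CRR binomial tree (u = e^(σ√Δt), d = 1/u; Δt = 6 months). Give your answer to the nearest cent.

$10.58

CRR parameters: u = e^(σ√Δt) = e^(0.4·√0.5) = 1.3269, d = 1/u = 0.7536
Per-period rate: rΔt = 0.05·0.5 = 0.025, so R = e^0.025 = 1.0253
Risk-neutral probability p = (e^0.025 − 0.7536)/(1.3269 − 0.7536) = 0.2717/0.5733 = 0.4739
Terminal stock prices: S_u = 92.88, S_d = 52.75
Terminal payoffs (S − K): max(22.88, 0) = 22.88, max(-17.25, 0) = 0
Node 0 (S = 70): V_0 = e^(−0.025)·[0.4739·22.8828 + 0.5261·0.0000] = 10.5768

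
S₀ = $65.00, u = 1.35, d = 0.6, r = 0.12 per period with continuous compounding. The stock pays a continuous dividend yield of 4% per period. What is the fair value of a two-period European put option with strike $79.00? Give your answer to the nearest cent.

Per-period risk-free factor R = e^0.12 = 1.1275; dividend-adjusted growth = e^(0.12−0.04) = 1.0833.
Risk-neutral probability p = (1.0833 − 0.6)/(1.35 − 0.6) = 0.4833/0.7500 = 0.6444
Terminal stock prices: S_uu = 118.5, S_ud = 52.65, S_dd = 23.4
Terminal payoffs (K − S): max(-39.46, 0) = 0, max(26.35, 0) = 26.35, max(55.6, 0) = 55.6
Node u (S = 87.75): V_u = e^(−0.12)·[0.6444·0.0000 + 0.3556·26.3500] = 8.3109
Node d (S = 39): V_d = e^(−0.12)·[0.6444·26.3500 + 0.3556·55.6000] = 32.5959
Node 0 (S = 65): V_0 = e^(−0.12)·[0.6444·8.3109 + 0.3556·32.5959] = 15.0307

$15.03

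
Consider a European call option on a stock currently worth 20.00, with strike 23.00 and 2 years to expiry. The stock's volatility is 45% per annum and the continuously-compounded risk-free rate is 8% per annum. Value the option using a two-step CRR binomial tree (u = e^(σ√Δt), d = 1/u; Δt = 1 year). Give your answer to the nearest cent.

CRR parameters: u = e^(σ√Δt) = e^(0.45·√1) = 1.5683, d = 1/u = 0.6376
Per-period rate: rΔt = 0.08·1 = 0.08, so R = e^0.08 = 1.0833
Risk-neutral probability p = (e^0.08 − 0.6376)/(1.5683 − 0.6376) = 0.4457/0.9307 = 0.4789
Terminal stock prices: S_uu = 49.19, S_ud = 20, S_dd = 8.131
Terminal payoffs (S − K): max(26.19, 0) = 26.19, max(-3, 0) = 0, max(-14.87, 0) = 0
Node u (S = 31.37): V_u = e^(−0.08)·[0.4789·26.1921 + 0.5211·0.0000] = 11.5778
Node d (S = 12.75): V_d = e^(−0.08)·[0.4789·0.0000 + 0.5211·0.0000] = 0.0000
Node 0 (S = 20): V_0 = e^(−0.08)·[0.4789·11.5778 + 0.5211·0.0000] = 5.1178

5.12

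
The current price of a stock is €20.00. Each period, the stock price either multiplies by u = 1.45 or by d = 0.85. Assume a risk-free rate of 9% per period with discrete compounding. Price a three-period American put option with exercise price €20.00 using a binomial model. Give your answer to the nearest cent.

€1.68

Risk-neutral probability p = (1 + 0.09 − 0.85)/(1.45 − 0.85) = 0.2400/0.6000 = 0.4000
Terminal stock prices: S_uuu = 60.97, S_uud = 35.74, S_udd = 20.95, S_ddd = 12.28
Terminal payoffs (K − S): max(-40.97, 0) = 0, max(-15.74, 0) = 0, max(-0.9525, 0) = 0, max(7.718, 0) = 7.718
Node uu (S = 42.05): continuation = 1/1.09·[0.4000·0.0000 + 0.6000·0.0000] = 0.0000; exercise value = 0.0000 ≤ continuation, so V_uu = 0.0000
Node ud (S = 24.65): continuation = 1/1.09·[0.4000·0.0000 + 0.6000·0.0000] = 0.0000; exercise value = 0.0000 ≤ continuation, so V_ud = 0.0000
Node dd (S = 14.45): continuation = 1/1.09·[0.4000·0.0000 + 0.6000·7.7175] = 4.2482; exercise value = 5.5500 > continuation, so V_dd = 5.5500 (exercise)
Node u (S = 29): continuation = 1/1.09·[0.4000·0.0000 + 0.6000·0.0000] = 0.0000; exercise value = 0.0000 ≤ continuation, so V_u = 0.0000
Node d (S = 17): continuation = 1/1.09·[0.4000·0.0000 + 0.6000·5.5500] = 3.0550; exercise value = 3.0000 ≤ continuation, so V_d = 3.0550
Node 0 (S = 20): continuation = 1/1.09·[0.4000·0.0000 + 0.6000·3.0550] = 1.6817; exercise value = 0.0000 ≤ continuation, so V_0 = 1.6817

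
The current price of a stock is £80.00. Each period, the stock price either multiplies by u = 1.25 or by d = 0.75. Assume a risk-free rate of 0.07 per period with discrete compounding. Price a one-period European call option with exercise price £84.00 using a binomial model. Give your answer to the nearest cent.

Risk-neutral probability p = (1 + 0.07 − 0.75)/(1.25 − 0.75) = 0.3200/0.5000 = 0.6400
Terminal stock prices: S_u = 100, S_d = 60
Terminal payoffs (S − K): max(16, 0) = 16, max(-24, 0) = 0
Node 0 (S = 80): V_0 = 1/1.07·[0.6400·16.0000 + 0.3600·0.0000] = 9.5701

£9.57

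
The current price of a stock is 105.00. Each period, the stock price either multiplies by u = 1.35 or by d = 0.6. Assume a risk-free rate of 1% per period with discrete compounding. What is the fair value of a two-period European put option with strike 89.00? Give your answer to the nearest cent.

Risk-neutral probability p = (1 + 0.01 − 0.6)/(1.35 − 0.6) = 0.4100/0.7500 = 0.5467
Terminal stock prices: S_uu = 191.4, S_ud = 85.05, S_dd = 37.8
Terminal payoffs (K − S): max(-102.4, 0) = 0, max(3.95, 0) = 3.95, max(51.2, 0) = 51.2
Node u (S = 141.8): V_u = 1/1.01·[0.5467·0.0000 + 0.4533·3.9500] = 1.7729
Node d (S = 63): V_d = 1/1.01·[0.5467·3.9500 + 0.4533·51.2000] = 25.1188
Node 0 (S = 105): V_0 = 1/1.01·[0.5467·1.7729 + 0.4533·25.1188] = 12.2341

12.23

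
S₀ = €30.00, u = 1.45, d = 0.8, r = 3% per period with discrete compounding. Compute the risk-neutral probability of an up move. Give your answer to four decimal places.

Risk-neutral probability p = (1 + 0.03 − 0.8)/(1.45 − 0.8) = 0.2300/0.6500 = 0.3538

p = 0.3538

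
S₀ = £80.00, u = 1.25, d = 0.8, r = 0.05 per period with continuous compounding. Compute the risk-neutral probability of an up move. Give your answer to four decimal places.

Risk-neutral probability p = (e^0.05 − 0.8)/(1.25 − 0.8) = 0.2513/0.4500 = 0.5584

p = 0.5584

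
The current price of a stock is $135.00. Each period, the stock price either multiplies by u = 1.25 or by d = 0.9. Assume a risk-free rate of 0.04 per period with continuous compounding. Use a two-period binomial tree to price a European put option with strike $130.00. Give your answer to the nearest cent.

Risk-neutral probability p = (e^0.04 − 0.9)/(1.25 − 0.9) = 0.1408/0.3500 = 0.4023
Terminal stock prices: S_uu = 210.9, S_ud = 151.9, S_dd = 109.4
Terminal payoffs (K − S): max(-80.94, 0) = 0, max(-21.88, 0) = 0, max(20.65, 0) = 20.65
Node u (S = 168.8): V_u = e^(−0.04)·[0.4023·0.0000 + 0.5977·0.0000] = 0.0000
Node d (S = 121.5): V_d = e^(−0.04)·[0.4023·0.0000 + 0.5977·20.6500] = 11.8582
Node 0 (S = 135): V_0 = e^(−0.04)·[0.4023·0.0000 + 0.5977·11.8582] = 6.8096

$6.81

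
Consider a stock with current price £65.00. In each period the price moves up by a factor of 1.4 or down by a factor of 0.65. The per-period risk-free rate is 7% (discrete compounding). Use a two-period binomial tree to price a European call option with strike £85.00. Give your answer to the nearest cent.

Risk-neutral probability p = (1 + 0.07 − 0.65)/(1.4 − 0.65) = 0.4200/0.7500 = 0.5600
Terminal stock prices: S_uu = 127.4, S_ud = 59.15, S_dd = 27.46
Terminal payoffs (S − K): max(42.4, 0) = 42.4, max(-25.85, 0) = 0, max(-57.54, 0) = 0
Node u (S = 91): V_u = 1/1.07·[0.5600·42.4000 + 0.4400·0.0000] = 22.1907
Node d (S = 42.25): V_d = 1/1.07·[0.5600·0.0000 + 0.4400·0.0000] = 0.0000
Node 0 (S = 65): V_0 = 1/1.07·[0.5600·22.1907 + 0.4400·0.0000] = 11.6138

£11.61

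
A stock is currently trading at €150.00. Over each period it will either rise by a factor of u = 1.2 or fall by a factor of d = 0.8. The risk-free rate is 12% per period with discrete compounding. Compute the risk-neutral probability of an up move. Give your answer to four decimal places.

Risk-neutral probability p = (1 + 0.12 − 0.8)/(1.2 − 0.8) = 0.3200/0.4000 = 0.8000

p = 0.8000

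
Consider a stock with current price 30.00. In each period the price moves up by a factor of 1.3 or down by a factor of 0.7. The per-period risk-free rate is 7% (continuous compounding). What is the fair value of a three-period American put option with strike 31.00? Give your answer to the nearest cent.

4.40

Risk-neutral probability p = (e^0.07 − 0.7)/(1.3 − 0.7) = 0.3725/0.6000 = 0.6208
Terminal stock prices: S_uuu = 65.91, S_uud = 35.49, S_udd = 19.11, S_ddd = 10.29
Terminal payoffs (K − S): max(-34.91, 0) = 0, max(-4.49, 0) = 0, max(11.89, 0) = 11.89, max(20.71, 0) = 20.71
Node uu (S = 50.7): continuation = e^(−0.07)·[0.6208·0.0000 + 0.3792·0.0000] = 0.0000; exercise value = 0.0000 ≤ continuation, so V_uu = 0.0000
Node ud (S = 27.3): continuation = e^(−0.07)·[0.6208·0.0000 + 0.3792·11.8900] = 4.2034; exercise value = 3.7000 ≤ continuation, so V_ud = 4.2034
Node dd (S = 14.7): continuation = e^(−0.07)·[0.6208·11.8900 + 0.3792·20.7100] = 14.2042; exercise value = 16.3000 > continuation, so V_dd = 16.3000 (exercise)
Node u (S = 39): continuation = e^(−0.07)·[0.6208·0.0000 + 0.3792·4.2034] = 1.4860; exercise value = 0.0000 ≤ continuation, so V_u = 1.4860
Node d (S = 21): continuation = e^(−0.07)·[0.6208·4.2034 + 0.3792·16.3000] = 8.1956; exercise value = 10.0000 > continuation, so V_d = 10.0000 (exercise)
Node 0 (S = 30): continuation = e^(−0.07)·[0.6208·1.4860 + 0.3792·10.0000] = 4.3954; exercise value = 1.0000 ≤ continuation, so V_0 = 4.3954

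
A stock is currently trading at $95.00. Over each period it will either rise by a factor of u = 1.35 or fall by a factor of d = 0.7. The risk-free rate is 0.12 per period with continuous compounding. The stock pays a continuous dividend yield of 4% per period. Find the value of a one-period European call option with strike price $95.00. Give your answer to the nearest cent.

Per-period risk-free factor R = e^0.12 = 1.1275; dividend-adjusted growth = e^(0.12−0.04) = 1.0833.
Risk-neutral probability p = (1.0833 − 0.7)/(1.35 − 0.7) = 0.3833/0.6500 = 0.5897
Terminal stock prices: S_u = 128.2, S_d = 66.5
Terminal payoffs (S − K): max(33.25, 0) = 33.25, max(-28.5, 0) = 0
Node 0 (S = 95): V_0 = e^(−0.12)·[0.5897·33.2500 + 0.4103·0.0000] = 17.3895

$17.39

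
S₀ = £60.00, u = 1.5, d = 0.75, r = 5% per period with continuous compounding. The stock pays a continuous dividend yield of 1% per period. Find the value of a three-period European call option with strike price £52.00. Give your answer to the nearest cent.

Per-period risk-free factor R = e^0.05 = 1.0513; dividend-adjusted growth = e^(0.05−0.01) = 1.0408.
Risk-neutral probability p = (1.0408 − 0.75)/(1.5 − 0.75) = 0.2908/0.7500 = 0.3877
Terminal stock prices: S_uuu = 202.5, S_uud = 101.2, S_udd = 50.62, S_ddd = 25.31
Terminal payoffs (S − K): max(150.5, 0) = 150.5, max(49.25, 0) = 49.25, max(-1.375, 0) = 0, max(-26.69, 0) = 0
Node uu (S = 135): V_uu = e^(−0.05)·[0.3877·150.5000 + 0.6123·49.2500] = 84.1928
Node ud (S = 67.5): V_ud = e^(−0.05)·[0.3877·49.2500 + 0.6123·0.0000] = 18.1652
Node dd (S = 33.75): V_dd = e^(−0.05)·[0.3877·0.0000 + 0.6123·0.0000] = 0.0000
Node u (S = 90): V_u = e^(−0.05)·[0.3877·84.1928 + 0.6123·18.1652] = 41.6327
Node d (S = 45): V_d = e^(−0.05)·[0.3877·18.1652 + 0.6123·0.0000] = 6.7000
Node 0 (S = 60): V_0 = e^(−0.05)·[0.3877·41.6327 + 0.6123·6.7000] = 19.2577

£19.26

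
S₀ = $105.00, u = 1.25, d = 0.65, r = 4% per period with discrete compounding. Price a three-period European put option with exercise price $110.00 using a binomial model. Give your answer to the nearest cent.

$16.00

Risk-neutral probability p = (1 + 0.04 − 0.65)/(1.25 − 0.65) = 0.3900/0.6000 = 0.6500
Terminal stock prices: S_uuu = 205.1, S_uud = 106.6, S_udd = 55.45, S_ddd = 28.84
Terminal payoffs (K − S): max(-95.08, 0) = 0, max(3.359, 0) = 3.359, max(54.55, 0) = 54.55, max(81.16, 0) = 81.16
Node uu (S = 164.1): V_uu = 1/1.04·[0.6500·0.0000 + 0.3500·3.3594] = 1.1306
Node ud (S = 85.31): V_ud = 1/1.04·[0.6500·3.3594 + 0.3500·54.5469] = 20.4567
Node dd (S = 44.36): V_dd = 1/1.04·[0.6500·54.5469 + 0.3500·81.1644] = 61.4067
Node u (S = 131.2): V_u = 1/1.04·[0.6500·1.1306 + 0.3500·20.4567] = 7.5911
Node d (S = 68.25): V_d = 1/1.04·[0.6500·20.4567 + 0.3500·61.4067] = 33.4512
Node 0 (S = 105): V_0 = 1/1.04·[0.6500·7.5911 + 0.3500·33.4512] = 16.0020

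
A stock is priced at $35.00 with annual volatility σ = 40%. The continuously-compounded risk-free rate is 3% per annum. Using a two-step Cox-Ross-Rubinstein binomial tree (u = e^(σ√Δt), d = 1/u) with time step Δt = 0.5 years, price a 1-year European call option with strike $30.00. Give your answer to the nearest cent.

$8.79

CRR parameters: u = e^(σ√Δt) = e^(0.4·√0.5) = 1.3269, d = 1/u = 0.7536
Per-period rate: rΔt = 0.03·0.5 = 0.015, so R = e^0.015 = 1.0151
Risk-neutral probability p = (e^0.015 − 0.7536)/(1.3269 − 0.7536) = 0.2615/0.5733 = 0.4561
Terminal stock prices: S_uu = 61.62, S_ud = 35, S_dd = 19.88
Terminal payoffs (S − K): max(31.62, 0) = 31.62, max(5, 0) = 5, max(-10.12, 0) = 0
Node u (S = 46.44): V_u = e^(−0.015)·[0.4561·31.6229 + 0.5439·5.0000] = 16.8880
Node d (S = 26.38): V_d = e^(−0.015)·[0.4561·5.0000 + 0.5439·0.0000] = 2.2466
Node 0 (S = 35): V_0 = e^(−0.015)·[0.4561·16.8880 + 0.5439·2.2466] = 8.7920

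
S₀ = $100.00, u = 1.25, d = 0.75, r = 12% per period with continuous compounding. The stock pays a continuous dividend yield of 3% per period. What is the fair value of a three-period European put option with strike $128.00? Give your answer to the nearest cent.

$13.23

Per-period risk-free factor R = e^0.12 = 1.1275; dividend-adjusted growth = e^(0.12−0.03) = 1.0942.
Risk-neutral probability p = (1.0942 − 0.75)/(1.25 − 0.75) = 0.3442/0.5000 = 0.6883
Terminal stock prices: S_uuu = 195.3, S_uud = 117.2, S_udd = 70.31, S_ddd = 42.19
Terminal payoffs (K − S): max(-67.31, 0) = 0, max(10.81, 0) = 10.81, max(57.69, 0) = 57.69, max(85.81, 0) = 85.81
Node uu (S = 156.2): V_uu = e^(−0.12)·[0.6883·0.0000 + 0.3117·10.8125] = 2.9887
Node ud (S = 93.75): V_ud = e^(−0.12)·[0.6883·10.8125 + 0.3117·57.6875] = 22.5465
Node dd (S = 56.25): V_dd = e^(−0.12)·[0.6883·57.6875 + 0.3117·85.8125] = 58.9383
Node u (S = 125): V_u = e^(−0.12)·[0.6883·2.9887 + 0.3117·22.5465] = 8.0567
Node d (S = 75): V_d = e^(−0.12)·[0.6883·22.5465 + 0.3117·58.9383] = 30.0560
Node 0 (S = 100): V_0 = e^(−0.12)·[0.6883·8.0567 + 0.3117·30.0560] = 13.2265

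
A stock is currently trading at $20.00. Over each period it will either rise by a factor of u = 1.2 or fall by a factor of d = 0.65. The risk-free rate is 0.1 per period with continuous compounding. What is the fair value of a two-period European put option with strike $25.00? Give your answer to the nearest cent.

$2.60

Risk-neutral probability p = (e^0.1 − 0.65)/(1.2 − 0.65) = 0.4552/0.5500 = 0.8276
Terminal stock prices: S_uu = 28.8, S_ud = 15.6, S_dd = 8.45
Terminal payoffs (K − S): max(-3.8, 0) = 0, max(9.4, 0) = 9.4, max(16.55, 0) = 16.55
Node u (S = 24): V_u = e^(−0.1)·[0.8276·0.0000 + 0.1724·9.4000] = 1.4665
Node d (S = 13): V_d = e^(−0.1)·[0.8276·9.4000 + 0.1724·16.5500] = 9.6209
Node 0 (S = 20): V_0 = e^(−0.1)·[0.8276·1.4665 + 0.1724·9.6209] = 2.5991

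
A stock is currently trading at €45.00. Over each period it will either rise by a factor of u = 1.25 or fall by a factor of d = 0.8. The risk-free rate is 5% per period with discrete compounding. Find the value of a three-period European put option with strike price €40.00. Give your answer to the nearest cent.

€2.42

Risk-neutral probability p = (1 + 0.05 − 0.8)/(1.25 − 0.8) = 0.2500/0.4500 = 0.5556
Terminal stock prices: S_uuu = 87.89, S_uud = 56.25, S_udd = 36, S_ddd = 23.04
Terminal payoffs (K − S): max(-47.89, 0) = 0, max(-16.25, 0) = 0, max(4, 0) = 4, max(16.96, 0) = 16.96
Node uu (S = 70.31): V_uu = 1/1.05·[0.5556·0.0000 + 0.4444·0.0000] = 0.0000
Node ud (S = 45): V_ud = 1/1.05·[0.5556·0.0000 + 0.4444·4.0000] = 1.6931
Node dd (S = 28.8): V_dd = 1/1.05·[0.5556·4.0000 + 0.4444·16.9600] = 9.2952
Node u (S = 56.25): V_u = 1/1.05·[0.5556·0.0000 + 0.4444·1.6931] = 0.7167
Node d (S = 36): V_d = 1/1.05·[0.5556·1.6931 + 0.4444·9.2952] = 4.8303
Node 0 (S = 45): V_0 = 1/1.05·[0.5556·0.7167 + 0.4444·4.8303] = 2.4238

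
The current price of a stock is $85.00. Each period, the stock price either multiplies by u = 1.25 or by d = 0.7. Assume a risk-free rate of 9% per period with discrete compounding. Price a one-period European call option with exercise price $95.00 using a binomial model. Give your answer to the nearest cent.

$7.32

Risk-neutral probability p = (1 + 0.09 − 0.7)/(1.25 − 0.7) = 0.3900/0.5500 = 0.7091
Terminal stock prices: S_u = 106.2, S_d = 59.5
Terminal payoffs (S − K): max(11.25, 0) = 11.25, max(-35.5, 0) = 0
Node 0 (S = 85): V_0 = 1/1.09·[0.7091·11.2500 + 0.2909·0.0000] = 7.3186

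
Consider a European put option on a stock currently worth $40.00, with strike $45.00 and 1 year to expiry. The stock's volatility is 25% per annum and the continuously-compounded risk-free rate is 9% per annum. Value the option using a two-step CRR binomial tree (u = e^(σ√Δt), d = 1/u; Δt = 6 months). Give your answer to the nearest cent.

$4.87

CRR parameters: u = e^(σ√Δt) = e^(0.25·√0.5) = 1.1934, d = 1/u = 0.8380
Per-period rate: rΔt = 0.09·0.5 = 0.045, so R = e^0.045 = 1.0460
Risk-neutral probability p = (e^0.045 − 0.8380)/(1.1934 − 0.8380) = 0.2081/0.3554 = 0.5854
Terminal stock prices: S_uu = 56.96, S_ud = 40, S_dd = 28.09
Terminal payoffs (K − S): max(-11.96, 0) = 0, max(5, 0) = 5, max(16.91, 0) = 16.91
Node u (S = 47.73): V_u = e^(−0.045)·[0.5854·0.0000 + 0.4146·5.0000] = 1.9816
Node d (S = 33.52): V_d = e^(−0.045)·[0.5854·5.0000 + 0.4146·16.9125] = 9.5012
Node 0 (S = 40): V_0 = e^(−0.045)·[0.5854·1.9816 + 0.4146·9.5012] = 4.8746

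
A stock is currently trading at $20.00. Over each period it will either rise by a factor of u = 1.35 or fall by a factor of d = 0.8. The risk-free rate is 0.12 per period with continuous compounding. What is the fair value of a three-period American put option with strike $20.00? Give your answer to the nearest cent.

$1.62

Risk-neutral probability p = (e^0.12 − 0.8)/(1.35 − 0.8) = 0.3275/0.5500 = 0.5954
Terminal stock prices: S_uuu = 49.21, S_uud = 29.16, S_udd = 17.28, S_ddd = 10.24
Terminal payoffs (K − S): max(-29.21, 0) = 0, max(-9.16, 0) = 0, max(2.72, 0) = 2.72, max(9.76, 0) = 9.76
Node uu (S = 36.45): continuation = e^(−0.12)·[0.5954·0.0000 + 0.4046·0.0000] = 0.0000; exercise value = 0.0000 ≤ continuation, so V_uu = 0.0000
Node ud (S = 21.6): continuation = e^(−0.12)·[0.5954·0.0000 + 0.4046·2.7200] = 0.9759; exercise value = 0.0000 ≤ continuation, so V_ud = 0.9759
Node dd (S = 12.8): continuation = e^(−0.12)·[0.5954·2.7200 + 0.4046·9.7600] = 4.9384; exercise value = 7.2000 > continuation, so V_dd = 7.2000 (exercise)
Node u (S = 27): continuation = e^(−0.12)·[0.5954·0.0000 + 0.4046·0.9759] = 0.3502; exercise value = 0.0000 ≤ continuation, so V_u = 0.3502
Node d (S = 16): continuation = e^(−0.12)·[0.5954·0.9759 + 0.4046·7.2000] = 3.0988; exercise value = 4.0000 > continuation, so V_d = 4.0000 (exercise)
Node 0 (S = 20): continuation = e^(−0.12)·[0.5954·0.3502 + 0.4046·4.0000] = 1.6202; exercise value = 0.0000 ≤ continuation, so V_0 = 1.6202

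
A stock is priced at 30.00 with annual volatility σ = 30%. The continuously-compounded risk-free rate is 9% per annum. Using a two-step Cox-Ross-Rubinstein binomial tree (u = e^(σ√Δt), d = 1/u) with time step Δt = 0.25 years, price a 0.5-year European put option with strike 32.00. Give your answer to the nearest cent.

2.94

CRR parameters: u = e^(σ√Δt) = e^(0.3·√0.25) = 1.1618, d = 1/u = 0.8607
Per-period rate: rΔt = 0.09·0.25 = 0.0225, so R = e^0.0225 = 1.0228
Risk-neutral probability p = (e^0.0225 − 0.8607)/(1.1618 − 0.8607) = 0.1620/0.3011 = 0.5381
Terminal stock prices: S_uu = 40.5, S_ud = 30, S_dd = 22.22
Terminal payoffs (K − S): max(-8.496, 0) = 0, max(2, 0) = 2, max(9.775, 0) = 9.775
Node u (S = 34.86): V_u = e^(−0.0225)·[0.5381·0.0000 + 0.4619·2.0000] = 0.9032
Node d (S = 25.82): V_d = e^(−0.0225)·[0.5381·2.0000 + 0.4619·9.7755] = 5.4668
Node 0 (S = 30): V_0 = e^(−0.0225)·[0.5381·0.9032 + 0.4619·5.4668] = 2.9440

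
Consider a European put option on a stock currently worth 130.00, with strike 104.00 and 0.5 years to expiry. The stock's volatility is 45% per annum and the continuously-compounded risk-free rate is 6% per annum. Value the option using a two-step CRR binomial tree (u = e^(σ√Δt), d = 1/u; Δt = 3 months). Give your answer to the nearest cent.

5.60

CRR parameters: u = e^(σ√Δt) = e^(0.45·√0.25) = 1.2523, d = 1/u = 0.7985
Per-period rate: rΔt = 0.06·0.25 = 0.015, so R = e^0.015 = 1.0151
Risk-neutral probability p = (e^0.015 − 0.7985)/(1.2523 − 0.7985) = 0.2166/0.4538 = 0.4773
Terminal stock prices: S_uu = 203.9, S_ud = 130, S_dd = 82.89
Terminal payoffs (K − S): max(-99.88, 0) = 0, max(-26, 0) = 0, max(21.11, 0) = 21.11
Node u (S = 162.8): V_u = e^(−0.015)·[0.4773·0.0000 + 0.5227·0.0000] = 0.0000
Node d (S = 103.8): V_d = e^(−0.015)·[0.4773·0.0000 + 0.5227·21.1083] = 10.8693
Node 0 (S = 130): V_0 = e^(−0.015)·[0.4773·0.0000 + 0.5227·10.8693] = 5.5969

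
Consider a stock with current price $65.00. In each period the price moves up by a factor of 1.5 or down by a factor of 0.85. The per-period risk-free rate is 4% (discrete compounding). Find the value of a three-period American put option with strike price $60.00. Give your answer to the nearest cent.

$6.33

Risk-neutral probability p = (1 + 0.04 − 0.85)/(1.5 − 0.85) = 0.1900/0.6500 = 0.2923
Terminal stock prices: S_uuu = 219.4, S_uud = 124.3, S_udd = 70.44, S_ddd = 39.92
Terminal payoffs (K − S): max(-159.4, 0) = 0, max(-64.31, 0) = 0, max(-10.44, 0) = 0, max(20.08, 0) = 20.08
Node uu (S = 146.2): continuation = 1/1.04·[0.2923·0.0000 + 0.7077·0.0000] = 0.0000; exercise value = 0.0000 ≤ continuation, so V_uu = 0.0000
Node ud (S = 82.88): continuation = 1/1.04·[0.2923·0.0000 + 0.7077·0.0000] = 0.0000; exercise value = 0.0000 ≤ continuation, so V_ud = 0.0000
Node dd (S = 46.96): continuation = 1/1.04·[0.2923·0.0000 + 0.7077·20.0819] = 13.6652; exercise value = 13.0375 ≤ continuation, so V_dd = 13.6652
Node u (S = 97.5): continuation = 1/1.04·[0.2923·0.0000 + 0.7077·0.0000] = 0.0000; exercise value = 0.0000 ≤ continuation, so V_u = 0.0000
Node d (S = 55.25): continuation = 1/1.04·[0.2923·0.0000 + 0.7077·13.6652] = 9.2988; exercise value = 4.7500 ≤ continuation, so V_d = 9.2988
Node 0 (S = 65): continuation = 1/1.04·[0.2923·0.0000 + 0.7077·9.2988] = 6.3276; exercise value = 0.0000 ≤ continuation, so V_0 = 6.3276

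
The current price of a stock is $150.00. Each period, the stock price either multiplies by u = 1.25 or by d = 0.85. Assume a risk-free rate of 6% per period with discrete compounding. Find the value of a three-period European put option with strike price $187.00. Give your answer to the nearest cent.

Risk-neutral probability p = (1 + 0.06 − 0.85)/(1.25 − 0.85) = 0.2100/0.4000 = 0.5250
Terminal stock prices: S_uuu = 293, S_uud = 199.2, S_udd = 135.5, S_ddd = 92.12
Terminal payoffs (K − S): max(-106, 0) = 0, max(-12.22, 0) = 0, max(51.53, 0) = 51.53, max(94.88, 0) = 94.88
Node uu (S = 234.4): V_uu = 1/1.06·[0.5250·0.0000 + 0.4750·0.0000] = 0.0000
Node ud (S = 159.4): V_ud = 1/1.06·[0.5250·0.0000 + 0.4750·51.5313] = 23.0918
Node dd (S = 108.4): V_dd = 1/1.06·[0.5250·51.5313 + 0.4750·94.8813] = 68.0401
Node u (S = 187.5): V_u = 1/1.06·[0.5250·0.0000 + 0.4750·23.0918] = 10.3478
Node d (S = 127.5): V_d = 1/1.06·[0.5250·23.0918 + 0.4750·68.0401] = 41.9267
Node 0 (S = 150): V_0 = 1/1.06·[0.5250·10.3478 + 0.4750·41.9267] = 23.9130

$23.91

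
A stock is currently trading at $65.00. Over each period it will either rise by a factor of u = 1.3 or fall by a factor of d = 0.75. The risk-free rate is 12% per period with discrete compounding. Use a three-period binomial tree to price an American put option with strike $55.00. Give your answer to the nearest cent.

$2.34

Risk-neutral probability p = (1 + 0.12 − 0.75)/(1.3 − 0.75) = 0.3700/0.5500 = 0.6727
Terminal stock prices: S_uuu = 142.8, S_uud = 82.39, S_udd = 47.53, S_ddd = 27.42
Terminal payoffs (K − S): max(-87.81, 0) = 0, max(-27.39, 0) = 0, max(7.469, 0) = 7.469, max(27.58, 0) = 27.58
Node uu (S = 109.9): continuation = 1/1.12·[0.6727·0.0000 + 0.3273·0.0000] = 0.0000; exercise value = 0.0000 ≤ continuation, so V_uu = 0.0000
Node ud (S = 63.38): continuation = 1/1.12·[0.6727·0.0000 + 0.3273·7.4688] = 2.1824; exercise value = 0.0000 ≤ continuation, so V_ud = 2.1824
Node dd (S = 36.56): continuation = 1/1.12·[0.6727·7.4688 + 0.3273·27.5781] = 12.5446; exercise value = 18.4375 > continuation, so V_dd = 18.4375 (exercise)
Node u (S = 84.5): continuation = 1/1.12·[0.6727·0.0000 + 0.3273·2.1824] = 0.6377; exercise value = 0.0000 ≤ continuation, so V_u = 0.6377
Node d (S = 48.75): continuation = 1/1.12·[0.6727·2.1824 + 0.3273·18.4375] = 6.6985; exercise value = 6.2500 ≤ continuation, so V_d = 6.6985
Node 0 (S = 65): continuation = 1/1.12·[0.6727·0.6377 + 0.3273·6.6985] = 2.3404; exercise value = 0.0000 ≤ continuation, so V_0 = 2.3404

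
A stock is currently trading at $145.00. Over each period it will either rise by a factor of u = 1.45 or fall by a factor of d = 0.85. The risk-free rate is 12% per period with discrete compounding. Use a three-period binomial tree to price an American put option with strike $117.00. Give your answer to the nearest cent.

$3.31

Risk-neutral probability p = (1 + 0.12 − 0.85)/(1.45 − 0.85) = 0.2700/0.6000 = 0.4500
Terminal stock prices: S_uuu = 442.1, S_uud = 259.1, S_udd = 151.9, S_ddd = 89.05
Terminal payoffs (K − S): max(-325.1, 0) = 0, max(-142.1, 0) = 0, max(-34.91, 0) = 0, max(27.95, 0) = 27.95
Node uu (S = 304.9): continuation = 1/1.12·[0.4500·0.0000 + 0.5500·0.0000] = 0.0000; exercise value = 0.0000 ≤ continuation, so V_uu = 0.0000
Node ud (S = 178.7): continuation = 1/1.12·[0.4500·0.0000 + 0.5500·0.0000] = 0.0000; exercise value = 0.0000 ≤ continuation, so V_ud = 0.0000
Node dd (S = 104.8): continuation = 1/1.12·[0.4500·0.0000 + 0.5500·27.9519] = 13.7264; exercise value = 12.2375 ≤ continuation, so V_dd = 13.7264
Node u (S = 210.2): continuation = 1/1.12·[0.4500·0.0000 + 0.5500·0.0000] = 0.0000; exercise value = 0.0000 ≤ continuation, so V_u = 0.0000
Node d (S = 123.2): continuation = 1/1.12·[0.4500·0.0000 + 0.5500·13.7264] = 6.7406; exercise value = 0.0000 ≤ continuation, so V_d = 6.7406
Node 0 (S = 145): continuation = 1/1.12·[0.4500·0.0000 + 0.5500·6.7406] = 3.3101; exercise value = 0.0000 ≤ continuation, so V_0 = 3.3101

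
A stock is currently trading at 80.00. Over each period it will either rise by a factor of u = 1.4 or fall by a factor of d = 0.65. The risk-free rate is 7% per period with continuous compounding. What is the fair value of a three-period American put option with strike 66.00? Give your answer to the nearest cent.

8.59

Risk-neutral probability p = (e^0.07 − 0.65)/(1.4 − 0.65) = 0.4225/0.7500 = 0.5633
Terminal stock prices: S_uuu = 219.5, S_uud = 101.9, S_udd = 47.32, S_ddd = 21.97
Terminal payoffs (K − S): max(-153.5, 0) = 0, max(-35.92, 0) = 0, max(18.68, 0) = 18.68, max(44.03, 0) = 44.03
Node uu (S = 156.8): continuation = e^(−0.07)·[0.5633·0.0000 + 0.4367·0.0000] = 0.0000; exercise value = 0.0000 ≤ continuation, so V_uu = 0.0000
Node ud (S = 72.8): continuation = e^(−0.07)·[0.5633·0.0000 + 0.4367·18.6800] = 7.6053; exercise value = 0.0000 ≤ continuation, so V_ud = 7.6053
Node dd (S = 33.8): continuation = e^(−0.07)·[0.5633·18.6800 + 0.4367·44.0300] = 27.7380; exercise value = 32.2000 > continuation, so V_dd = 32.2000 (exercise)
Node u (S = 112): continuation = e^(−0.07)·[0.5633·0.0000 + 0.4367·7.6053] = 3.0964; exercise value = 0.0000 ≤ continuation, so V_u = 3.0964
Node d (S = 52): continuation = e^(−0.07)·[0.5633·7.6053 + 0.4367·32.2000] = 17.1045; exercise value = 14.0000 ≤ continuation, so V_d = 17.1045
Node 0 (S = 80): continuation = e^(−0.07)·[0.5633·3.0964 + 0.4367·17.1045] = 8.5902; exercise value = 0.0000 ≤ continuation, so V_0 = 8.5902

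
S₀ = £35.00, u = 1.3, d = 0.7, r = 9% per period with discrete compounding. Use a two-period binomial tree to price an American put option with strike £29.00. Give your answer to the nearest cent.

Risk-neutral probability p = (1 + 0.09 − 0.7)/(1.3 − 0.7) = 0.3900/0.6000 = 0.6500
Terminal stock prices: S_uu = 59.15, S_ud = 31.85, S_dd = 17.15
Terminal payoffs (K − S): max(-30.15, 0) = 0, max(-2.85, 0) = 0, max(11.85, 0) = 11.85
Node u (S = 45.5): continuation = 1/1.09·[0.6500·0.0000 + 0.3500·0.0000] = 0.0000; exercise value = 0.0000 ≤ continuation, so V_u = 0.0000
Node d (S = 24.5): continuation = 1/1.09·[0.6500·0.0000 + 0.3500·11.8500] = 3.8050; exercise value = 4.5000 > continuation, so V_d = 4.5000 (exercise)
Node 0 (S = 35): continuation = 1/1.09·[0.6500·0.0000 + 0.3500·4.5000] = 1.4450; exercise value = 0.0000 ≤ continuation, so V_0 = 1.4450

£1.44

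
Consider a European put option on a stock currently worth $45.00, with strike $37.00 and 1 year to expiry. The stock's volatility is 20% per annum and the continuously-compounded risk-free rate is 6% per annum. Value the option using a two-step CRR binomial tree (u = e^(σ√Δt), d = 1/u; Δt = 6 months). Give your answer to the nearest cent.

CRR parameters: u = e^(σ√Δt) = e^(0.2·√0.5) = 1.1519, d = 1/u = 0.8681
Per-period rate: rΔt = 0.06·0.5 = 0.03, so R = e^0.03 = 1.0305
Risk-neutral probability p = (e^0.03 − 0.8681)/(1.1519 − 0.8681) = 0.1623/0.2838 = 0.5720
Terminal stock prices: S_uu = 59.71, S_ud = 45, S_dd = 33.91
Terminal payoffs (K − S): max(-22.71, 0) = 0, max(-8, 0) = 0, max(3.086, 0) = 3.086
Node u (S = 51.84): V_u = e^(−0.03)·[0.5720·0.0000 + 0.4280·0.0000] = 0.0000
Node d (S = 39.07): V_d = e^(−0.03)·[0.5720·0.0000 + 0.4280·3.0863] = 1.2818
Node 0 (S = 45): V_0 = e^(−0.03)·[0.5720·0.0000 + 0.4280·1.2818] = 0.5324

$0.53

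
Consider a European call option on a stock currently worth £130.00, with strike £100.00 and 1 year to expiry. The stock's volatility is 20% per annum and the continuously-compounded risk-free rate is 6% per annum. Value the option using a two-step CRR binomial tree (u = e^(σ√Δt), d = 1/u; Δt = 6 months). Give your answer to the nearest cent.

CRR parameters: u = e^(σ√Δt) = e^(0.2·√0.5) = 1.1519, d = 1/u = 0.8681
Per-period rate: rΔt = 0.06·0.5 = 0.03, so R = e^0.03 = 1.0305
Risk-neutral probability p = (e^0.03 − 0.8681)/(1.1519 − 0.8681) = 0.1623/0.2838 = 0.5720
Terminal stock prices: S_uu = 172.5, S_ud = 130, S_dd = 97.97
Terminal payoffs (S − K): max(72.5, 0) = 72.5, max(30, 0) = 30, max(-2.027, 0) = 0
Node u (S = 149.7): V_u = e^(−0.03)·[0.5720·72.4965 + 0.4280·30.0000] = 52.7037
Node d (S = 112.9): V_d = e^(−0.03)·[0.5720·30.0000 + 0.4280·0.0000] = 16.6534
Node 0 (S = 130): V_0 = e^(−0.03)·[0.5720·52.7037 + 0.4280·16.6534] = 36.1732

£36.17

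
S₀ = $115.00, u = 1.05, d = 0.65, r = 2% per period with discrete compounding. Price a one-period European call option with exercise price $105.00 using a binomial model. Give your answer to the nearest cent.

$14.28

Risk-neutral probability p = (1 + 0.02 − 0.65)/(1.05 − 0.65) = 0.3700/0.4000 = 0.9250
Terminal stock prices: S_u = 120.8, S_d = 74.75
Terminal payoffs (S − K): max(15.75, 0) = 15.75, max(-30.25, 0) = 0
Node 0 (S = 115): V_0 = 1/1.02·[0.9250·15.7500 + 0.0750·0.0000] = 14.2831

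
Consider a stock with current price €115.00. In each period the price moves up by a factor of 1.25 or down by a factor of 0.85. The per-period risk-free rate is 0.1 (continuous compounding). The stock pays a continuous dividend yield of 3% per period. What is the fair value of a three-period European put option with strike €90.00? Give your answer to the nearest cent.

€1.25

Per-period risk-free factor R = e^0.1 = 1.1052; dividend-adjusted growth = e^(0.1−0.03) = 1.0725.
Risk-neutral probability p = (1.0725 − 0.85)/(1.25 − 0.85) = 0.2225/0.4000 = 0.5563
Terminal stock prices: S_uuu = 224.6, S_uud = 152.7, S_udd = 103.9, S_ddd = 70.62
Terminal payoffs (K − S): max(-134.6, 0) = 0, max(-62.73, 0) = 0, max(-13.86, 0) = 0, max(19.38, 0) = 19.38
Node uu (S = 179.7): V_uu = e^(−0.1)·[0.5563·0.0000 + 0.4437·0.0000] = 0.0000
Node ud (S = 122.2): V_ud = e^(−0.1)·[0.5563·0.0000 + 0.4437·0.0000] = 0.0000
Node dd (S = 83.09): V_dd = e^(−0.1)·[0.5563·0.0000 + 0.4437·19.3756] = 7.7794
Node u (S = 143.8): V_u = e^(−0.1)·[0.5563·0.0000 + 0.4437·0.0000] = 0.0000
Node d (S = 97.75): V_d = e^(−0.1)·[0.5563·0.0000 + 0.4437·7.7794] = 3.1234
Node 0 (S = 115): V_0 = e^(−0.1)·[0.5563·0.0000 + 0.4437·3.1234] = 1.2541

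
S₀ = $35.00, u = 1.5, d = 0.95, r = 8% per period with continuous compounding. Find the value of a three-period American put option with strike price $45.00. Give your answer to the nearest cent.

$10.00

Risk-neutral probability p = (e^0.08 − 0.95)/(1.5 − 0.95) = 0.1333/0.5500 = 0.2423
Terminal stock prices: S_uuu = 118.1, S_uud = 74.81, S_udd = 47.38, S_ddd = 30.01
Terminal payoffs (K − S): max(-73.12, 0) = 0, max(-29.81, 0) = 0, max(-2.381, 0) = 0, max(14.99, 0) = 14.99
Node uu (S = 78.75): continuation = e^(−0.08)·[0.2423·0.0000 + 0.7577·0.0000] = 0.0000; exercise value = 0.0000 ≤ continuation, so V_uu = 0.0000
Node ud (S = 49.88): continuation = e^(−0.08)·[0.2423·0.0000 + 0.7577·0.0000] = 0.0000; exercise value = 0.0000 ≤ continuation, so V_ud = 0.0000
Node dd (S = 31.59): continuation = e^(−0.08)·[0.2423·0.0000 + 0.7577·14.9919] = 10.4854; exercise value = 13.4125 > continuation, so V_dd = 13.4125 (exercise)
Node u (S = 52.5): continuation = e^(−0.08)·[0.2423·0.0000 + 0.7577·0.0000] = 0.0000; exercise value = 0.0000 ≤ continuation, so V_u = 0.0000
Node d (S = 33.25): continuation = e^(−0.08)·[0.2423·0.0000 + 0.7577·13.4125] = 9.3808; exercise value = 11.7500 > continuation, so V_d = 11.7500 (exercise)
Node 0 (S = 35): continuation = e^(−0.08)·[0.2423·0.0000 + 0.7577·11.7500] = 8.2180; exercise value = 10.0000 > continuation, so V_0 = 10.0000 (exercise)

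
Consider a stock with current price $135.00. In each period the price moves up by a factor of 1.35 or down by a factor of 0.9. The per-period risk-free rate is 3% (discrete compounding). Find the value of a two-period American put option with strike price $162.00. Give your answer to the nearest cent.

$27.96

Risk-neutral probability p = (1 + 0.03 − 0.9)/(1.35 − 0.9) = 0.1300/0.4500 = 0.2889
Terminal stock prices: S_uu = 246, S_ud = 164, S_dd = 109.4
Terminal payoffs (K − S): max(-84.04, 0) = 0, max(-2.025, 0) = 0, max(52.65, 0) = 52.65
Node u (S = 182.2): continuation = 1/1.03·[0.2889·0.0000 + 0.7111·0.0000] = 0.0000; exercise value = 0.0000 ≤ continuation, so V_u = 0.0000
Node d (S = 121.5): continuation = 1/1.03·[0.2889·0.0000 + 0.7111·52.6500] = 36.3495; exercise value = 40.5000 > continuation, so V_d = 40.5000 (exercise)
Node 0 (S = 135): continuation = 1/1.03·[0.2889·0.0000 + 0.7111·40.5000] = 27.9612; exercise value = 27.0000 ≤ continuation, so V_0 = 27.9612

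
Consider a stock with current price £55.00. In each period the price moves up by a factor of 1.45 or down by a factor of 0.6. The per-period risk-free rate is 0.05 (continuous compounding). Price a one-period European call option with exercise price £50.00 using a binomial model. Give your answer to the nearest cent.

£15.02

Risk-neutral probability p = (e^0.05 − 0.6)/(1.45 − 0.6) = 0.4513/0.8500 = 0.5309
Terminal stock prices: S_u = 79.75, S_d = 33
Terminal payoffs (S − K): max(29.75, 0) = 29.75, max(-17, 0) = 0
Node 0 (S = 55): V_0 = e^(−0.05)·[0.5309·29.7500 + 0.4691·0.0000] = 15.0242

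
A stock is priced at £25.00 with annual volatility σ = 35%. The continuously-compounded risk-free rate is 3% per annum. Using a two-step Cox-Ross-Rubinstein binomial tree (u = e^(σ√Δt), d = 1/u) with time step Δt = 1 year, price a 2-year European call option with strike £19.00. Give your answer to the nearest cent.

£8.94

CRR parameters: u = e^(σ√Δt) = e^(0.35·√1) = 1.4191, d = 1/u = 0.7047
Per-period rate: rΔt = 0.03·1 = 0.03, so R = e^0.03 = 1.0305
Risk-neutral probability p = (e^0.03 − 0.7047)/(1.4191 − 0.7047) = 0.3258/0.7144 = 0.4560
Terminal stock prices: S_uu = 50.34, S_ud = 25, S_dd = 12.41
Terminal payoffs (S − K): max(31.34, 0) = 31.34, max(6, 0) = 6, max(-6.585, 0) = 0
Node u (S = 35.48): V_u = e^(−0.03)·[0.4560·31.3438 + 0.5440·6.0000] = 17.0382
Node d (S = 17.62): V_d = e^(−0.03)·[0.4560·6.0000 + 0.5440·0.0000] = 2.6552
Node 0 (S = 25): V_0 = e^(−0.03)·[0.4560·17.0382 + 0.5440·2.6552] = 8.9417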